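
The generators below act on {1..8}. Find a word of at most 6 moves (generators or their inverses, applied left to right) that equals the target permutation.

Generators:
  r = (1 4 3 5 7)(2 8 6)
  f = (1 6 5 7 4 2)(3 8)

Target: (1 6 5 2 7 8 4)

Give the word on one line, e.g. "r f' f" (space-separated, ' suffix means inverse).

  after r: (1 4 3 5 7)(2 8 6)
  after r: (1 3 7 4 5)(2 6 8)
  after f: (1 8)(2 5 6 3 4 7)
  after r: (1 6 5 2 7 8 4)

r r f r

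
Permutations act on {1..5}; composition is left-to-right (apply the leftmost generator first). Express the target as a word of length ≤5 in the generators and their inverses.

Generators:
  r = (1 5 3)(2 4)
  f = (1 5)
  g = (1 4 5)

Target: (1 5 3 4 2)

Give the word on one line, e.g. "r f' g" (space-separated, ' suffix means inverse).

r f g'

  after r: (1 5 3)(2 4)
  after f: (2 4)(3 5)
  after g': (1 5 3 4 2)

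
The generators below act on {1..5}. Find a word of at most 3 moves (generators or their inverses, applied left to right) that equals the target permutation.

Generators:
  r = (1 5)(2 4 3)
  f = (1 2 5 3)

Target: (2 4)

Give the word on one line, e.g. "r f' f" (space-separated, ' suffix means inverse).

  after f: (1 2 5 3)
  after f: (1 5)(2 3)
  after r': (2 4)

f f r'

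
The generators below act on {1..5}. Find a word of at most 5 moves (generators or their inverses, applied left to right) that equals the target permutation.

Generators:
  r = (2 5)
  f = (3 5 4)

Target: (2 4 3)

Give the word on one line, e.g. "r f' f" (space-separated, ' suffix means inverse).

  after r: (2 5)
  after f: (2 4 3 5)
  after r: (2 4 3)
  after r: (2 4 3 5)
  after r: (2 4 3)

r f r r r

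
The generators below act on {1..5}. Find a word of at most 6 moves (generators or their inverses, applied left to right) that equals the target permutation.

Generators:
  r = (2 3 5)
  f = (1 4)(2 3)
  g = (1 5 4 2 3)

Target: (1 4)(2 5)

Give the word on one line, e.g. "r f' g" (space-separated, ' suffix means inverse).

f' r' f' r f'

  after f': (1 4)(2 3)
  after r': (1 4)(3 5)
  after f': (2 3 5)
  after r: (2 5 3)
  after f': (1 4)(2 5)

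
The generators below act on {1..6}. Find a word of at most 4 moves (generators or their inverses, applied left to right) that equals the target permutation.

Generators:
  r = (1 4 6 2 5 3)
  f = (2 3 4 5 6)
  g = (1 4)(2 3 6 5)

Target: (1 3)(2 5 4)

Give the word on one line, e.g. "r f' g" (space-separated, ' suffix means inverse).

f r'

  after f: (2 3 4 5 6)
  after r': (1 3)(2 5 4)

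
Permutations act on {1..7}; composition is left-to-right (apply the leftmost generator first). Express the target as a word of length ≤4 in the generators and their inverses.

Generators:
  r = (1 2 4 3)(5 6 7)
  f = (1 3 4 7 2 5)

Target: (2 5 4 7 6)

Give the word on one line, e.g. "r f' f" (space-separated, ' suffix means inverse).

  after r': (1 3 4 2)(5 7 6)
  after f': (2 5 4 7 6)

r' f'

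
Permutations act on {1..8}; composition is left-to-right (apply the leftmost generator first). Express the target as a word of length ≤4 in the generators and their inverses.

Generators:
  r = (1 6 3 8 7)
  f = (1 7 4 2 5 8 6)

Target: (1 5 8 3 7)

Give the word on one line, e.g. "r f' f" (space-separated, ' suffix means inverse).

f r' f' r

  after f: (1 7 4 2 5 8 6)
  after r': (1 8)(2 5 3 6 7 4)
  after f': (1 5 3 8 6)
  after r: (1 5 8 3 7)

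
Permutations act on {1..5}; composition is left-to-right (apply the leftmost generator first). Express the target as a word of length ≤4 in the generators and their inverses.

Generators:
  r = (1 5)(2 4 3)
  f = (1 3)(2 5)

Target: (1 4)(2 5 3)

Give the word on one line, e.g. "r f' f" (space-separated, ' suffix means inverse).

r r f' r'

  after r: (1 5)(2 4 3)
  after r: (2 3 4)
  after f': (1 3 4 5 2)
  after r': (1 4)(2 5 3)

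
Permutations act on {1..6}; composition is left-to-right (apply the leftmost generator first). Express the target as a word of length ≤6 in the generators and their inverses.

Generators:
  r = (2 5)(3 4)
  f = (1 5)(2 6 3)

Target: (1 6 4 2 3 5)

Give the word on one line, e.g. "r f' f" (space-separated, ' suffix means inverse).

f r f' f'

  after f: (1 5)(2 6 3)
  after r: (1 2 6 4 3 5)
  after f': (1 3)(4 6)
  after f': (1 6 4 2 3 5)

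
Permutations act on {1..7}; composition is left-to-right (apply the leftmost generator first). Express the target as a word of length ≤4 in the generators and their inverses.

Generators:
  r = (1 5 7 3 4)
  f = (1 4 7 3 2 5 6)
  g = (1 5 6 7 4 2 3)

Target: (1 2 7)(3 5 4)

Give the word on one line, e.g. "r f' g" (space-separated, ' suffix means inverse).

g' f

  after g': (1 3 2 4 7 6 5)
  after f: (1 2 7)(3 5 4)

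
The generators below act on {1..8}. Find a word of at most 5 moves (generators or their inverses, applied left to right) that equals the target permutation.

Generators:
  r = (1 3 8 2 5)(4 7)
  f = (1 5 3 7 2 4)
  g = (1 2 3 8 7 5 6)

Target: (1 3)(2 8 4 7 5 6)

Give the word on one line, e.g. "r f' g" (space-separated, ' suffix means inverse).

f' g' f' f' f'

  after f': (1 4 2 7 3 5)
  after g': (1 4)(2 8 3 7)(5 6)
  after f': (1 2 8 5 6)
  after f': (1 7 3 5 6 4 2 8)
  after f': (1 3)(2 8 4 7 5 6)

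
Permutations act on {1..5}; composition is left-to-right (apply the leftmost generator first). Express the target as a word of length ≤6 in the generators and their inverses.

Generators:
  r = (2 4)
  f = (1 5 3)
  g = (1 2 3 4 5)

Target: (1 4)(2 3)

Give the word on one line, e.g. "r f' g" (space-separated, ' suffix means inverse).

  after r: (2 4)
  after f': (1 3 5)(2 4)
  after g': (1 2 3 4)
  after r': (1 4)(2 3)

r f' g' r'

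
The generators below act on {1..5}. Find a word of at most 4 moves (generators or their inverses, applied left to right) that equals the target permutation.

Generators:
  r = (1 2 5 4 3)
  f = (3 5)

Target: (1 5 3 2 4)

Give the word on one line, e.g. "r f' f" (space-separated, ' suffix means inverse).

  after r: (1 2 5 4 3)
  after f: (1 2 3)(4 5)
  after f: (1 2 5 4 3)
  after r: (1 5 3 2 4)

r f f r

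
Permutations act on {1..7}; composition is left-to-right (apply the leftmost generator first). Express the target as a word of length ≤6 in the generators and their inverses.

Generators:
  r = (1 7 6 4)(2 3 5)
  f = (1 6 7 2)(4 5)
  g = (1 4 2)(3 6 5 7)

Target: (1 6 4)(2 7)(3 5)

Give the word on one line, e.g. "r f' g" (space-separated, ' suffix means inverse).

  after f: (1 6 7 2)(4 5)
  after f: (1 7)(2 6)
  after g: (1 3 6)(2 5 7 4)
  after g: (1 6 4)(2 7)(3 5)

f f g g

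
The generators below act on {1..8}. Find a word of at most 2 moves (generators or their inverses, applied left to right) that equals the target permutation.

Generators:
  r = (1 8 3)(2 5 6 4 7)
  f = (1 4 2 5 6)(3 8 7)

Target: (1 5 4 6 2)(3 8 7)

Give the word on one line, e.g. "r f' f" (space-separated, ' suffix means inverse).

  after f': (1 6 5 2 4)(3 7 8)
  after f': (1 5 4 6 2)(3 8 7)

f' f'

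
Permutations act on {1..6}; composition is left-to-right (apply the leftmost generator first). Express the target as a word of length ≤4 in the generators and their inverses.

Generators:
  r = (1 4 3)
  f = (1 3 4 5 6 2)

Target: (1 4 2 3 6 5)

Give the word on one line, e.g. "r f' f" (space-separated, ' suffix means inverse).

  after f: (1 3 4 5 6 2)
  after f: (1 4 6)(2 3 5)
  after r: (1 3 5 2)(4 6)
  after f: (1 4 2 3 6 5)

f f r f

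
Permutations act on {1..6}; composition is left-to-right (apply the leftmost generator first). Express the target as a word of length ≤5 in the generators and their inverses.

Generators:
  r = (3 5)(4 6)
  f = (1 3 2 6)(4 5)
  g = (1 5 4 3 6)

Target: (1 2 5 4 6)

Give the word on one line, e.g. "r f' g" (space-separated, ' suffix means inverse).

g r' f g g

  after g: (1 5 4 3 6)
  after r': (1 3 4 5 6)
  after f: (1 2 6 3 5)
  after g: (1 2)(3 4)
  after g: (1 2 5 4 6)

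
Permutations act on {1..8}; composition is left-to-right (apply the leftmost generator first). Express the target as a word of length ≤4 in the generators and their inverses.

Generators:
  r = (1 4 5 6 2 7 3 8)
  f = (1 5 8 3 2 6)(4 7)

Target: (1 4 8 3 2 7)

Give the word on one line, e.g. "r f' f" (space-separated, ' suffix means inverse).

  after r': (1 8 3 7 2 6 5 4)
  after r': (1 3 2 5)(4 8 7 6)
  after r': (1 7 5 8 2 4 3 6)
  after f': (1 4 8 3 2 7)

r' r' r' f'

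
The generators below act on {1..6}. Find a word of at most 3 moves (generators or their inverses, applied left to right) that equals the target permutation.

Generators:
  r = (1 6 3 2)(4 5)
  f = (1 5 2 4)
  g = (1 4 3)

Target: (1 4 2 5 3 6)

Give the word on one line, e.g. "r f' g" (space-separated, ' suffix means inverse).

  after r': (1 2 3 6)(4 5)
  after g: (1 2)(3 6 4 5)
  after f: (1 4 2 5 3 6)

r' g f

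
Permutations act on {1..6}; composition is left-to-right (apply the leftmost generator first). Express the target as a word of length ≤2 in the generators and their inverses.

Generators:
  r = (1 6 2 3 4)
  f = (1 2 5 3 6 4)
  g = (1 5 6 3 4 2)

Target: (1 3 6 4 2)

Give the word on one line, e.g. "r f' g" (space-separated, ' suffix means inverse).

r' r'

  after r': (1 4 3 2 6)
  after r': (1 3 6 4 2)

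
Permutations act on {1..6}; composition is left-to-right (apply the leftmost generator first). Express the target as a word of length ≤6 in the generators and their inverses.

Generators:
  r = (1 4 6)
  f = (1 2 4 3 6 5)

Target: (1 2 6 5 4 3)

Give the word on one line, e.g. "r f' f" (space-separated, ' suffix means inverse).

  after r: (1 4 6)
  after f': (1 2)(3 4)(5 6)
  after f': (2 5 3)
  after r: (1 4 6)(2 5 3)
  after f': (1 2 6 5 4 3)

r f' f' r f'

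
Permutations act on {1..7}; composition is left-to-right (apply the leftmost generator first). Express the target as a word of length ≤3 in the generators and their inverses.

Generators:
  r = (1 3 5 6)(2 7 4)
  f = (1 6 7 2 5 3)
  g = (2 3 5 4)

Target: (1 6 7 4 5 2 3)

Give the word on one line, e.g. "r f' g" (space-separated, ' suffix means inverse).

  after f: (1 6 7 2 5 3)
  after g': (1 6 7 4 5 2 3)

f g'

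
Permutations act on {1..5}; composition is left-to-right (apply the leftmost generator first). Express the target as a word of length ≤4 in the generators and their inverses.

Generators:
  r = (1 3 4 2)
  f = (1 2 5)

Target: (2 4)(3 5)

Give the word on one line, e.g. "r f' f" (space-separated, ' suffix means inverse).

  after f': (1 5 2)
  after r': (1 5 4 3)
  after r': (1 5 3 2 4)
  after f: (2 4)(3 5)

f' r' r' f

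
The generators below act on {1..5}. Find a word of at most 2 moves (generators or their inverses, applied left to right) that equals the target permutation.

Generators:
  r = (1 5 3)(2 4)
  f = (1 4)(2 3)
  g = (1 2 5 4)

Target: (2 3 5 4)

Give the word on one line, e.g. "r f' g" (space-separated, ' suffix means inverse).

f g

  after f: (1 4)(2 3)
  after g: (2 3 5 4)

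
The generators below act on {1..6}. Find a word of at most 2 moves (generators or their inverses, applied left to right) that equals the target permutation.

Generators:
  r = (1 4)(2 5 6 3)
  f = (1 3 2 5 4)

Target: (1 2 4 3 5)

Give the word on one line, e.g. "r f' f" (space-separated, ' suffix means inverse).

  after f: (1 3 2 5 4)
  after f: (1 2 4 3 5)

f f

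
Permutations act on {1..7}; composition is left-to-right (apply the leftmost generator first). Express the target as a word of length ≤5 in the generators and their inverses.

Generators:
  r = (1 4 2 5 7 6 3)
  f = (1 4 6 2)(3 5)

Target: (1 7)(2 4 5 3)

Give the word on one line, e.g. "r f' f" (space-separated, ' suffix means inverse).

r f r' f'

  after r: (1 4 2 5 7 6 3)
  after f: (1 6 5 7 2 3 4)
  after r': (1 7 4 3)(2 6)
  after f': (1 7)(2 4 5 3)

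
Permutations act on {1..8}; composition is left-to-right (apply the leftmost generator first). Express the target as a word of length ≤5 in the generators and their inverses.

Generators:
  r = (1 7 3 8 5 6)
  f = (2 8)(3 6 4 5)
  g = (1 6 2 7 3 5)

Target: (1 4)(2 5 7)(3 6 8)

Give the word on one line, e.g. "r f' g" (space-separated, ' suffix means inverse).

g r' f' g'

  after g: (1 6 2 7 3 5)
  after r': (1 5 6 2)(3 8)
  after f': (1 4 6 8 5 3 2)
  after g': (1 4)(2 5 7)(3 6 8)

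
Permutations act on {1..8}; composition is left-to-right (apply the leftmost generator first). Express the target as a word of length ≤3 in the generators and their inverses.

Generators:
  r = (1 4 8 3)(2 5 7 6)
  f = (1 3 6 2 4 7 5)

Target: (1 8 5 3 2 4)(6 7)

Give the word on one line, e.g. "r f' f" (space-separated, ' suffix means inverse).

  after r: (1 4 8 3)(2 5 7 6)
  after r: (1 8)(2 7)(3 4)(5 6)
  after f': (1 8 5 3 2 4)(6 7)

r r f'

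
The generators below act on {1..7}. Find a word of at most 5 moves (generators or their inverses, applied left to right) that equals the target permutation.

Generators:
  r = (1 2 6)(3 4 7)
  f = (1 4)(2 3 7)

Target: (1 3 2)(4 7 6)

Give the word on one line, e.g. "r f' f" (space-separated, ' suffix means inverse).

  after f: (1 4)(2 3 7)
  after r: (1 7 6)(2 4)
  after f': (1 3 2)(4 7 6)

f r f'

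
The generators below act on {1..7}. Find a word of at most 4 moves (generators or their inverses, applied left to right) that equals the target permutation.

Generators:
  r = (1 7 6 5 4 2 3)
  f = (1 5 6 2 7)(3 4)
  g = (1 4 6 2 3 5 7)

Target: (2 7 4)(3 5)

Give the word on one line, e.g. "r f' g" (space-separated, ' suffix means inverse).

  after g: (1 4 6 2 3 5 7)
  after r: (1 2)(3 4 5 6)
  after f: (1 7)(2 5)(4 6)
  after g: (2 7 4)(3 5)

g r f g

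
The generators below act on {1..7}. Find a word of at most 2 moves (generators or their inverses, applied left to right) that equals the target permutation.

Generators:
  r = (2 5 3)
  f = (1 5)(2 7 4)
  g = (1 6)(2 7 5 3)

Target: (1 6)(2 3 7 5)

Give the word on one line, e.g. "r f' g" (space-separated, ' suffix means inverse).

r g

  after r: (2 5 3)
  after g: (1 6)(2 3 7 5)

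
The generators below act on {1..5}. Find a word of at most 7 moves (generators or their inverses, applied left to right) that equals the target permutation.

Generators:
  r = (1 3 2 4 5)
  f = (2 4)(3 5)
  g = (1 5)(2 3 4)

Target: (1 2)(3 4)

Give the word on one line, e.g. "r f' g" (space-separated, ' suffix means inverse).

  after g: (1 5)(2 3 4)
  after f': (1 3 2 5)
  after g': (1 2)(3 4)
  after f: (1 4 5 3 2)
  after f: (1 2)(3 4)

g f' g' f f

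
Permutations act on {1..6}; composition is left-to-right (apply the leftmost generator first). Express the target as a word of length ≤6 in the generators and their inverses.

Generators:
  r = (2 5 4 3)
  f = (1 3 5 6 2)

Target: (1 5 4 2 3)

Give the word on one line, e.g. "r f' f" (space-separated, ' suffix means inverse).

r' f' f' r f'

  after r': (2 3 4 5)
  after f': (1 2)(3 4)(5 6)
  after f': (1 6 3 4)
  after r: (1 6 2 5 4)
  after f': (1 5 4 2 3)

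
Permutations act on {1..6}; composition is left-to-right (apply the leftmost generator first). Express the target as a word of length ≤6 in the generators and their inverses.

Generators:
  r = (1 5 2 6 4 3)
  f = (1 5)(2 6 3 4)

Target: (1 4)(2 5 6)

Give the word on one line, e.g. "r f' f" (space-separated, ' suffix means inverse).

r' r' f f r

  after r': (1 3 4 6 2 5)
  after r': (1 4 2)(3 6 5)
  after f: (1 2 5 4 6)
  after f: (1 6 5 2)(3 4)
  after r: (1 4)(2 5 6)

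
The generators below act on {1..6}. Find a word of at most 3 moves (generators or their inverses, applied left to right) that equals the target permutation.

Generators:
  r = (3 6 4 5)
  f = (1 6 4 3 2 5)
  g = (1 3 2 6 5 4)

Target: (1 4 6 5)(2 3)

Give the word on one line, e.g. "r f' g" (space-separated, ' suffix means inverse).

r g'

  after r: (3 6 4 5)
  after g': (1 4 6 5)(2 3)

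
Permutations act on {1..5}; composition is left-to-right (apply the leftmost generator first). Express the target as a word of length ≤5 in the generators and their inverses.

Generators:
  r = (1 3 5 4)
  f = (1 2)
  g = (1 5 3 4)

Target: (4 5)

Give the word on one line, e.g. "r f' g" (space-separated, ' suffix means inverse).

  after r': (1 4 5 3)
  after g: (3 5 4)
  after g: (1 5)
  after r: (1 4)(3 5)
  after g: (4 5)

r' g g r g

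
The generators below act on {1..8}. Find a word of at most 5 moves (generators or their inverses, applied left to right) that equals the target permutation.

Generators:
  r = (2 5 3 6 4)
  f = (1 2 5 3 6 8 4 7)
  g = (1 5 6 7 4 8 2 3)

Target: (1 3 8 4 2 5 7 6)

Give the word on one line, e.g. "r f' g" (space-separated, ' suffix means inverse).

  after r': (2 4 6 3 5)
  after r': (2 6 5 4 3)
  after g': (1 3 8 4 2 5 7 6)

r' r' g'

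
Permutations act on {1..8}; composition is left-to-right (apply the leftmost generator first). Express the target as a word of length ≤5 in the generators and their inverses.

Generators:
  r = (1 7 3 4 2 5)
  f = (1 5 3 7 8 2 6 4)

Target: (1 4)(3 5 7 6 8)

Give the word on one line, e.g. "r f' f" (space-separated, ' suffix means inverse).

r' f' f'

  after r': (1 5 2 4 3 7)
  after f': (2 6)(4 5 8 7)
  after f': (1 4)(3 5 7 6 8)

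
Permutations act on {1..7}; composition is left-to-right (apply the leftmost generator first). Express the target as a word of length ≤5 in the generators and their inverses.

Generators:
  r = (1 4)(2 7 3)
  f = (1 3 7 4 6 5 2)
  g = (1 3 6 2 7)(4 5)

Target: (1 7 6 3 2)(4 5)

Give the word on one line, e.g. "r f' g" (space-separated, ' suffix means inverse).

  after r: (1 4)(2 7 3)
  after r: (2 3 7)
  after g': (1 7 6 3 2)(4 5)

r r g'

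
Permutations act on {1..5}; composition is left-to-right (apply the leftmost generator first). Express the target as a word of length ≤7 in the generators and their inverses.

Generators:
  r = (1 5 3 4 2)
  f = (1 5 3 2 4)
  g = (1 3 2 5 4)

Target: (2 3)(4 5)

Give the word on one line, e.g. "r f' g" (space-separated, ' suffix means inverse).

r r g f g

  after r: (1 5 3 4 2)
  after r: (1 3 2 5 4)
  after g: (1 2 4 3 5)
  after f: (1 4 2)
  after g: (2 3)(4 5)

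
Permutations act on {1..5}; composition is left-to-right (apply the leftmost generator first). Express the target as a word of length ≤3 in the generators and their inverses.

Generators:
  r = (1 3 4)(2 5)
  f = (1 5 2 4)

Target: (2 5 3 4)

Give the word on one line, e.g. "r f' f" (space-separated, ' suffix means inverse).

r f r'

  after r: (1 3 4)(2 5)
  after f: (1 3)(4 5)
  after r': (2 5 3 4)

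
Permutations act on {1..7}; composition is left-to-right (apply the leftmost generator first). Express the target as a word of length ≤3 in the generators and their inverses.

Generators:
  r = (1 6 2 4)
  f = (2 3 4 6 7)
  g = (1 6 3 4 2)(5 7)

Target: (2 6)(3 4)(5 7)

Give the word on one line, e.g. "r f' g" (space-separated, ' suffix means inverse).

  after r': (1 4 2 6)
  after r': (1 2)(4 6)
  after g: (2 6)(3 4)(5 7)

r' r' g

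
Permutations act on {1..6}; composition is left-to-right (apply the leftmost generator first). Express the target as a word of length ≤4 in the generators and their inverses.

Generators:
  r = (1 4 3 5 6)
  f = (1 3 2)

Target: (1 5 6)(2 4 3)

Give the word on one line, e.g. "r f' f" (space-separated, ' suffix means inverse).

f r

  after f: (1 3 2)
  after r: (1 5 6)(2 4 3)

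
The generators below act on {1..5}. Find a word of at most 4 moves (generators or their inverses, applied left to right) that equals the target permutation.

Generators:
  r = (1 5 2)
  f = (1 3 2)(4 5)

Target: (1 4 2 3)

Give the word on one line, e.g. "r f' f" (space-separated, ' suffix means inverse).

  after r: (1 5 2)
  after f: (1 4 5)(2 3)
  after r: (1 4 2 3)

r f r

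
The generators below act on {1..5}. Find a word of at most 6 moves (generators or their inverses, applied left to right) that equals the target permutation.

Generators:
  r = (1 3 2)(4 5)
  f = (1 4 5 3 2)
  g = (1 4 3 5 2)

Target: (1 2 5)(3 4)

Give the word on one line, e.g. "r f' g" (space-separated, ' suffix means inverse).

g' f r f' g

  after g': (1 2 5 3 4)
  after f: (2 3 5)
  after r: (1 3 4 5)
  after f': (1 5 2 3)
  after g: (1 2 5)(3 4)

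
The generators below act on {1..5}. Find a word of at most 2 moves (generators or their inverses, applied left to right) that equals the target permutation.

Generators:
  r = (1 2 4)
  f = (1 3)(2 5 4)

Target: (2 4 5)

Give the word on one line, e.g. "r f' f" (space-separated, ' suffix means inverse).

f f

  after f: (1 3)(2 5 4)
  after f: (2 4 5)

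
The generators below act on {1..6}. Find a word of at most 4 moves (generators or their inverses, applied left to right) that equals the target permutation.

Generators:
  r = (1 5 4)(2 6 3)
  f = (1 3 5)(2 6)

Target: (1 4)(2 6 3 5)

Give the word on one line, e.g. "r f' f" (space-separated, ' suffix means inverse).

  after f: (1 3 5)(2 6)
  after f: (1 5 3)
  after r: (1 4)(2 6 3 5)

f f r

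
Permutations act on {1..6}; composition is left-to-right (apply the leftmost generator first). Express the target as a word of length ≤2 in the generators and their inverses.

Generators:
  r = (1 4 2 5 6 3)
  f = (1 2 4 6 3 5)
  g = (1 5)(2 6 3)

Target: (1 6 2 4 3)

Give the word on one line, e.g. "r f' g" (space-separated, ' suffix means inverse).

  after f: (1 2 4 6 3 5)
  after g: (1 6 2 4 3)

f g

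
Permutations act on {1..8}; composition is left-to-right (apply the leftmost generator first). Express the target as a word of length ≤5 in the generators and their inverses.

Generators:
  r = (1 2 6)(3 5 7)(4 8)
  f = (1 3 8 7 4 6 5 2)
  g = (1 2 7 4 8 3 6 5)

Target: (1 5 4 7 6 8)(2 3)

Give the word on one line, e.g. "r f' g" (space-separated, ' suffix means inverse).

g f g f'

  after g: (1 2 7 4 8 3 6 5)
  after f: (2 4 7 6)(3 5)
  after g: (1 2 8 3)(5 6 7)
  after f': (1 5 4 7 6 8)(2 3)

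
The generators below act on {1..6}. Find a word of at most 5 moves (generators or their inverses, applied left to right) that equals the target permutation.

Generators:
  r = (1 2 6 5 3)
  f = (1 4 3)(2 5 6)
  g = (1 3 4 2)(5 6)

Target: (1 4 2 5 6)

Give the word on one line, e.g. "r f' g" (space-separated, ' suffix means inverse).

g r f

  after g: (1 3 4 2)(5 6)
  after r: (3 4 6)
  after f: (1 4 2 5 6)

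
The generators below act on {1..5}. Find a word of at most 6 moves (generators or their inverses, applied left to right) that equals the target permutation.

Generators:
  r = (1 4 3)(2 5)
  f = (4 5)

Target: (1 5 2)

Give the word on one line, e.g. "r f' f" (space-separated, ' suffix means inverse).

r f r r

  after r: (1 4 3)(2 5)
  after f: (1 5 2 4 3)
  after r: (1 2 3 4)
  after r: (1 5 2)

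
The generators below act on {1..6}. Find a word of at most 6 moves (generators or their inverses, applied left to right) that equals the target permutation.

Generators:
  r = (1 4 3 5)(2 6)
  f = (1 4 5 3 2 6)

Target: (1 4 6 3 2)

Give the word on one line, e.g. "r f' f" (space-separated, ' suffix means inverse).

  after f: (1 4 5 3 2 6)
  after r: (1 3 6 4)
  after f': (1 5 4 6)(2 3)
  after r': (1 3 6 5)(2 4)
  after r': (1 4 6 3 2)

f r f' r' r'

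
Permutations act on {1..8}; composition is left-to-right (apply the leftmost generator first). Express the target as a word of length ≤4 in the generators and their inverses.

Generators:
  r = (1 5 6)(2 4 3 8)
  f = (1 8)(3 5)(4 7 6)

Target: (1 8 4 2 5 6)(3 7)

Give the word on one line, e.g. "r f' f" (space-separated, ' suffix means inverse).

  after f: (1 8)(3 5)(4 7 6)
  after r: (1 2 4 7)(3 6)(5 8)
  after f': (1 2 6 5)(3 7 8)
  after r': (1 8 4 2 5 6)(3 7)

f r f' r'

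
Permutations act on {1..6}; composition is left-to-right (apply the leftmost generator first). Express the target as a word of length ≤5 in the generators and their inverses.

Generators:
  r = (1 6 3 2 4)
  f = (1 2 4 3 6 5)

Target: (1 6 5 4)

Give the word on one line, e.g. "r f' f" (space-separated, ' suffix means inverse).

  after f: (1 2 4 3 6 5)
  after r': (1 3)(4 6 5)
  after f: (1 6)(2 4 5 3)
  after r: (1 3 4 5 2)
  after f: (1 6 5 4)

f r' f r f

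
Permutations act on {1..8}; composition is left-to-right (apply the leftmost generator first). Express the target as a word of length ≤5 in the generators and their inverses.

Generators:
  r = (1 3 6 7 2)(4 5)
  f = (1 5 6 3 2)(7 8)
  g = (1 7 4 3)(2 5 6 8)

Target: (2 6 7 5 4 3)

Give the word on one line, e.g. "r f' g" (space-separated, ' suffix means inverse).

r f f

  after r: (1 3 6 7 2)(4 5)
  after f: (1 2 5 4 6 8 7)
  after f: (2 6 7 5 4 3)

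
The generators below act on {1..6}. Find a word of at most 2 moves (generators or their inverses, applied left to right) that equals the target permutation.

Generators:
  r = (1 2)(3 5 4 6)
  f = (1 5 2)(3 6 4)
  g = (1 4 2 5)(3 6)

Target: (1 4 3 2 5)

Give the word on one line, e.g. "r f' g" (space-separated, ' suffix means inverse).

  after r: (1 2)(3 5 4 6)
  after g': (1 4 3 2 5)

r g'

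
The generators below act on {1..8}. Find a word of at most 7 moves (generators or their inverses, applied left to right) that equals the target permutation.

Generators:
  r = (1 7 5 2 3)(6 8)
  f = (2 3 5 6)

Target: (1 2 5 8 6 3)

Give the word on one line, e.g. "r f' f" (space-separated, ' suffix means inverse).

f' r' r' f r'

  after f': (2 6 5 3)
  after r': (1 3 5 2 8 6 7)
  after r': (1 2 6)(3 7)
  after f: (1 3 7 5 6)
  after r': (1 2 5 8 6 3)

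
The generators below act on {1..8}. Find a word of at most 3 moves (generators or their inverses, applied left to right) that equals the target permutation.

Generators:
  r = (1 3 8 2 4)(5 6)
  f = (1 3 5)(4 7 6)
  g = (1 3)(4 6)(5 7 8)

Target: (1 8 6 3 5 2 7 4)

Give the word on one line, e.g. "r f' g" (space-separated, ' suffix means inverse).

g' r f

  after g': (1 3)(4 6)(5 8 7)
  after r: (1 8 7 6)(2 4 5)
  after f: (1 8 6 3 5 2 7 4)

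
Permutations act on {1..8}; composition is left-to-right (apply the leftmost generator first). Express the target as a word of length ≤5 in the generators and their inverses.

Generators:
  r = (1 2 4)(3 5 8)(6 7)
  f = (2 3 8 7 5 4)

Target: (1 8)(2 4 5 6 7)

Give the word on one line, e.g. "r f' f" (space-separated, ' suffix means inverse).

r r f f r'

  after r: (1 2 4)(3 5 8)(6 7)
  after r: (1 4 2)(3 8 5)
  after f: (1 2)(3 7 5 8 4)
  after f: (1 3 5 7 4 8 2)
  after r': (1 8)(2 4 5 6 7)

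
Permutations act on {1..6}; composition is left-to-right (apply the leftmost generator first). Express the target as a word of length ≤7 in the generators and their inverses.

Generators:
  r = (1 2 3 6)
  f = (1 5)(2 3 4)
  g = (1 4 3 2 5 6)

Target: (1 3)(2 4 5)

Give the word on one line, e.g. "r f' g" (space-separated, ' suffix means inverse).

f g f f r'

  after f: (1 5)(2 3 4)
  after g: (1 6)(4 5)
  after f: (1 6 5 2 3 4)
  after f: (1 6)(2 4 5 3)
  after r': (1 3)(2 4 5)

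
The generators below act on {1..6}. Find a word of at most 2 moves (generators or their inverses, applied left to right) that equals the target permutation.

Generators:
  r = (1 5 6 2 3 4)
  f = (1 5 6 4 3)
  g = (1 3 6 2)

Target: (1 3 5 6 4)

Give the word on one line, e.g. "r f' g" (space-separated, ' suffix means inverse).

g' r

  after g': (1 2 6 3)
  after r: (1 3 5 6 4)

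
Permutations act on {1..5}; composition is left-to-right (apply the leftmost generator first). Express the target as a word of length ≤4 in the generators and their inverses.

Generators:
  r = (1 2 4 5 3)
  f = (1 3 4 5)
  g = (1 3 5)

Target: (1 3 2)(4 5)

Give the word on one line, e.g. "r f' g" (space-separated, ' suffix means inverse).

f g' r'

  after f: (1 3 4 5)
  after g': (3 4)
  after r': (1 3 2)(4 5)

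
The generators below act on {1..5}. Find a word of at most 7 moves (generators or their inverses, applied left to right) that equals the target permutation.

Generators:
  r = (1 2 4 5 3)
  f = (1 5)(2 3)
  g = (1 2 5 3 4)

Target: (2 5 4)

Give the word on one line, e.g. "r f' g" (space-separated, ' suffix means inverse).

  after g: (1 2 5 3 4)
  after f': (1 3 4 5 2)
  after g': (1 5)(2 4)
  after r': (1 4)(3 5)
  after g: (2 5 4)

g f' g' r' g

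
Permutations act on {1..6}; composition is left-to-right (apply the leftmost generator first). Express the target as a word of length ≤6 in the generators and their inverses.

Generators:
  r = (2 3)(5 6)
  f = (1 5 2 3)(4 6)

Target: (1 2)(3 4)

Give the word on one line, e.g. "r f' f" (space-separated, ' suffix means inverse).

  after r: (2 3)(5 6)
  after f': (1 3 5 4 6)
  after r': (1 2 3 6)(4 5)
  after f: (1 3 4 2)(5 6)
  after r: (1 2)(3 4)

r f' r' f r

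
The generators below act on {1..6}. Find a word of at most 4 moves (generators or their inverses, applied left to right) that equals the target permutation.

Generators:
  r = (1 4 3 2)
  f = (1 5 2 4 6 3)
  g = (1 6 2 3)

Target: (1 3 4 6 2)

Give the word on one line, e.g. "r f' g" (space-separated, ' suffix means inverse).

  after r': (1 2 3 4)
  after g: (1 3 4 6 2)

r' g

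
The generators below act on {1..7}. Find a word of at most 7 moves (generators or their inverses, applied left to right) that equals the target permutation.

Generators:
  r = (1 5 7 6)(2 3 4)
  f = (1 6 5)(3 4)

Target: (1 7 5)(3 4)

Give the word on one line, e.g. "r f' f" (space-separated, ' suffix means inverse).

f' r' f r' f

  after f': (1 5 6)(3 4)
  after r': (2 4)(5 7)
  after f: (1 6 5 7)(2 3 4)
  after r': (1 7 6)
  after f: (1 7 5)(3 4)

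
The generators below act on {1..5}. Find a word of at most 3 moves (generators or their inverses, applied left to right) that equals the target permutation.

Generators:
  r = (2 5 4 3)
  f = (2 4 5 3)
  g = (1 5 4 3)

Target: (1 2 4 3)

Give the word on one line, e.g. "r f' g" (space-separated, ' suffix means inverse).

  after g': (1 3 4 5)
  after r: (1 2 5)
  after g: (1 2 4 3)

g' r g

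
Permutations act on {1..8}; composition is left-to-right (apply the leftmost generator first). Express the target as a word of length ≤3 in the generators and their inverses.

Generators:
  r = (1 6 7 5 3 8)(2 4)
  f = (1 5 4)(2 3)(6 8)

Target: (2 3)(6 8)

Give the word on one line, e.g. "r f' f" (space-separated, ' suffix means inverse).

f f f

  after f: (1 5 4)(2 3)(6 8)
  after f: (1 4 5)
  after f: (2 3)(6 8)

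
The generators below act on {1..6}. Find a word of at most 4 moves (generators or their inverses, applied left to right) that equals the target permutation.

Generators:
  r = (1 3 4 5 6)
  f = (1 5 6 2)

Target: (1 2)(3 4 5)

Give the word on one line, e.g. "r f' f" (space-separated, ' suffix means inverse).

f' r

  after f': (1 2 6 5)
  after r: (1 2)(3 4 5)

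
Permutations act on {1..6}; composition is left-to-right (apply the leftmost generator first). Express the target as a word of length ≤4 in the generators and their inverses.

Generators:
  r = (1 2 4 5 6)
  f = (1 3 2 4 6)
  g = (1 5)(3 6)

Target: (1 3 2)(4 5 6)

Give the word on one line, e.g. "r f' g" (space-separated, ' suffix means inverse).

  after r': (1 6 5 4 2)
  after f: (2 3)(5 6)
  after r: (1 2 3 4 5)
  after f': (1 3 2)(4 5 6)

r' f r f'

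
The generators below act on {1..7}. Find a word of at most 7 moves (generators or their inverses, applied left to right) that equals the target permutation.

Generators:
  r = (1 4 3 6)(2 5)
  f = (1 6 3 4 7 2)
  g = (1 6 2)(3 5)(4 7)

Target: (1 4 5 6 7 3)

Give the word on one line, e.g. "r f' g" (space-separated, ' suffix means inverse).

r g' f' g' g'

  after r: (1 4 3 6)(2 5)
  after g': (1 7 4 5 6 2 3)
  after f': (1 4 5)(2 6 7 3)
  after g': (1 7 5 2)(3 6 4)
  after g': (1 4 5 6 7 3)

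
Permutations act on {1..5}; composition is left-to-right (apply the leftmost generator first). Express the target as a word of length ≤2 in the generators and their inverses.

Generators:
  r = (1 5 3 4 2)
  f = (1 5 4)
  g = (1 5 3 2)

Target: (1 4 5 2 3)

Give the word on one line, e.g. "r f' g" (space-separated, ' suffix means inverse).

r' r'

  after r': (1 2 4 3 5)
  after r': (1 4 5 2 3)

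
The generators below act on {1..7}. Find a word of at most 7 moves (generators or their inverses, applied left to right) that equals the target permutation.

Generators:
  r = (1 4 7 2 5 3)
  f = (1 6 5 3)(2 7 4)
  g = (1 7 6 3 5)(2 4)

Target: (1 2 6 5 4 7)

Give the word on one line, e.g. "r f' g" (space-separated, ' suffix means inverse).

  after r: (1 4 7 2 5 3)
  after r: (1 7 5)(2 3 4)
  after r: (1 2)(3 7)(4 5)
  after g: (1 4)(2 7 5)(3 6)
  after g: (1 2 6 5 4 7)

r r r g g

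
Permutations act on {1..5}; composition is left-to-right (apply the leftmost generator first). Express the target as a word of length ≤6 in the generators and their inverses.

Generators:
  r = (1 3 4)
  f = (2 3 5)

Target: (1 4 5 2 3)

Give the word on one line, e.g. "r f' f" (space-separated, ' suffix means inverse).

  after r': (1 4 3)
  after f: (1 4 5 2 3)
  after r': (1 3 4 5 2)
  after r': (2 4 5)
  after r': (1 4 5 2 3)

r' f r' r' r'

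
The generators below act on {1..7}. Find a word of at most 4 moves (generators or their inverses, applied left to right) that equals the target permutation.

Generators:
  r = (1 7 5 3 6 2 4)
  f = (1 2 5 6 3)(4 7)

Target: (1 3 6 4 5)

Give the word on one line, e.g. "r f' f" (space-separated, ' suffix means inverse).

  after r: (1 7 5 3 6 2 4)
  after f': (1 4 3 5 6)(2 7)
  after r: (2 5)(4 6 7)
  after f': (1 3 6 4 5)

r f' r f'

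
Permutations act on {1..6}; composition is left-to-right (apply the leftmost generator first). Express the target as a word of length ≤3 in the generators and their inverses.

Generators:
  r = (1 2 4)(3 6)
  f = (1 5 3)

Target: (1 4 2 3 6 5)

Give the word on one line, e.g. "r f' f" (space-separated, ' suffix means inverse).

  after r': (1 4 2)(3 6)
  after f': (1 4 2 3 6 5)

r' f'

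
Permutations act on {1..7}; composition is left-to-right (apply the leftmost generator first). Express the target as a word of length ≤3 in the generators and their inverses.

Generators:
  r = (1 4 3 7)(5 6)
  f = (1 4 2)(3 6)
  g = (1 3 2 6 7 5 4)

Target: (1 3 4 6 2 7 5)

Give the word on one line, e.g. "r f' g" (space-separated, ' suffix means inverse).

g' r

  after g': (1 4 5 7 6 2 3)
  after r: (1 3 4 6 2 7 5)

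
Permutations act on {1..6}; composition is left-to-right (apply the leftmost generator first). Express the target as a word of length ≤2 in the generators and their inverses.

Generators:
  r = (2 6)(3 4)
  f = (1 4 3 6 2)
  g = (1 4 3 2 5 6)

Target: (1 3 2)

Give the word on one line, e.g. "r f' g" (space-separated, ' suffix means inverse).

  after f: (1 4 3 6 2)
  after r': (1 3 2)

f r'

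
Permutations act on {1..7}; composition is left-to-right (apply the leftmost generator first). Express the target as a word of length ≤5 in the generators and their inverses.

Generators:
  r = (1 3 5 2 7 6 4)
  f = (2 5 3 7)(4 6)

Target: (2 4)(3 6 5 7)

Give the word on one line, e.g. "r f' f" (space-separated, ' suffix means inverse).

  after r': (1 4 6 7 2 5 3)
  after r': (1 6 2 3 4 7 5)
  after f: (1 4 2 7 3 6 5)
  after r: (2 6)(3 4 7 5)
  after f: (2 4)(3 6 5 7)

r' r' f r f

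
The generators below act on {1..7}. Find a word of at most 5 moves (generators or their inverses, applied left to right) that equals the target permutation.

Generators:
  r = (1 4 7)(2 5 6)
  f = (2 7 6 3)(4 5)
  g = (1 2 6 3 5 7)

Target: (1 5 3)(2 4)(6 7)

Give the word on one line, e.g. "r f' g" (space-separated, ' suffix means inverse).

  after f': (2 3 6 7)(4 5)
  after g: (1 2 5 4 7 6)
  after f: (1 7 3 2 4 6)
  after g': (1 5 3)(2 4)(6 7)

f' g f g'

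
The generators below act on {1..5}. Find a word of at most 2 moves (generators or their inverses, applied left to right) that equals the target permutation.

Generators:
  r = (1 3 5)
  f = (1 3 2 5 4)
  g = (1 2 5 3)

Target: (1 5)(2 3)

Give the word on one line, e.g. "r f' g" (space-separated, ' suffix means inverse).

g' g'

  after g': (1 3 5 2)
  after g': (1 5)(2 3)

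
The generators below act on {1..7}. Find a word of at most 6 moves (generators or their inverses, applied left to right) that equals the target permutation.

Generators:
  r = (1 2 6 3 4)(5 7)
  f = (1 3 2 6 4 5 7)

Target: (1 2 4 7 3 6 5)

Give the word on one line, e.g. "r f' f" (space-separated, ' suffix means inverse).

r f' f' r

  after r: (1 2 6 3 4)(5 7)
  after f': (1 3 6)(4 7)
  after f': (2 3)(4 5)(6 7)
  after r: (1 2 4 7 3 6 5)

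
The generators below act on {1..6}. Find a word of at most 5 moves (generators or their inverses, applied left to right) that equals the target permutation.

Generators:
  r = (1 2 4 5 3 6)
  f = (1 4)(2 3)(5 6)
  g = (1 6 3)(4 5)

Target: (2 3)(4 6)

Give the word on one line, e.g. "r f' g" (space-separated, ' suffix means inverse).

  after f: (1 4)(2 3)(5 6)
  after r: (1 5)(2 6 3 4)
  after f: (1 6 2 5 4 3)
  after r: (2 3)(4 6)

f r f r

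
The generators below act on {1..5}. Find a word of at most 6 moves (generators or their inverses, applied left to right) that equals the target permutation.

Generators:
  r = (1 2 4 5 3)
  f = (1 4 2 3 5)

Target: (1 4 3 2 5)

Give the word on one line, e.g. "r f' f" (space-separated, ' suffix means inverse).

f' r' r' f'

  after f': (1 5 3 2 4)
  after r': (1 4 3)
  after r': (1 2)(4 5)
  after f': (1 4 3 2 5)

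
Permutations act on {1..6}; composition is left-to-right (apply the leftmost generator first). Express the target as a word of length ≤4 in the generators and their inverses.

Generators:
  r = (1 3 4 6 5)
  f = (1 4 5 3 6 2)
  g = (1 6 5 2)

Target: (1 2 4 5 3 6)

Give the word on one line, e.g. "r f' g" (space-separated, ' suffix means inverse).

  after f': (1 2 6 3 5 4)
  after r': (1 2 4 5 3 6)

f' r'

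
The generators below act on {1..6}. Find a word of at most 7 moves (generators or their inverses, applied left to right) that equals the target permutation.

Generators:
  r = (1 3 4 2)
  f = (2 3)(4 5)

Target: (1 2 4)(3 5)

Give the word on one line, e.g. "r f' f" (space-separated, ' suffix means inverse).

  after f': (2 3)(4 5)
  after r': (1 2)(3 4 5)
  after f': (1 3 5 2)
  after r': (3 5 4)
  after r': (1 2 4)(3 5)

f' r' f' r' r'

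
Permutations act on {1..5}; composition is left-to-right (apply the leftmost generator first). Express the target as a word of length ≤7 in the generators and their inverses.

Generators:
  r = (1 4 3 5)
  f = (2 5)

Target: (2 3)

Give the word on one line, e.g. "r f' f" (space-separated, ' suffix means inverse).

  after r': (1 5 3 4)
  after r': (1 3)(4 5)
  after r': (1 4 3 5)
  after f': (1 4 3 2 5)
  after r': (2 3)

r' r' r' f' r'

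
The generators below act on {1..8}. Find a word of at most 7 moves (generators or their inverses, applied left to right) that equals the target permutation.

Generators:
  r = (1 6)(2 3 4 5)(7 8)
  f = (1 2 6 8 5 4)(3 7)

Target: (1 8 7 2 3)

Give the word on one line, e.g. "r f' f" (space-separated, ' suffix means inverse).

  after f': (1 4 5 8 6 2)(3 7)
  after r: (1 5 7 4 2 6 3 8)
  after f: (1 4 6 7)(2 8)(3 5)
  after r: (1 5 4)(2 7 6 8 3)
  after f': (1 8 7 2 3)

f' r f r f'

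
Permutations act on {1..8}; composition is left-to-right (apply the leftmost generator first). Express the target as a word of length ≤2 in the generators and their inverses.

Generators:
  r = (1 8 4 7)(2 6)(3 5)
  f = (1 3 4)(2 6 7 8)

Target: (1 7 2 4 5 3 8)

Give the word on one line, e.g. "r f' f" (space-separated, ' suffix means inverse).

  after f': (1 4 3)(2 8 7 6)
  after r: (1 7 2 4 5 3 8)

f' r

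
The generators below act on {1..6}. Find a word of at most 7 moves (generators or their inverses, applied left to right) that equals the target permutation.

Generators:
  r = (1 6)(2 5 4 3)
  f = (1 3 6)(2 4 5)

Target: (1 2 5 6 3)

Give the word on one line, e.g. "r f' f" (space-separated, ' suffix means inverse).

r' r' f r' f'

  after r': (1 6)(2 3 4 5)
  after r': (2 4)(3 5)
  after f: (1 3 2 5 6)
  after r': (1 4 5)
  after f': (1 2 5 6 3)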